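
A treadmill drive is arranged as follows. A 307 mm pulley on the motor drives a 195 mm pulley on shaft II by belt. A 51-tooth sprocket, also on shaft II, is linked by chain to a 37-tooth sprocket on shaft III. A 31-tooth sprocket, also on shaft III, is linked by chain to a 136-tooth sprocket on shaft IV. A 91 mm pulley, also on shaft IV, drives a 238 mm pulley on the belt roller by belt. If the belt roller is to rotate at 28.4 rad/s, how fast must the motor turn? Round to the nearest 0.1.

150.2 rad/s

Overall ratio R = 0.63518 × 0.72549 × 4.3871 × 2.6154 = 5.2874.
Required input speed = output speed × R = 28.4 × 5.2874 = 150.16 rad/s.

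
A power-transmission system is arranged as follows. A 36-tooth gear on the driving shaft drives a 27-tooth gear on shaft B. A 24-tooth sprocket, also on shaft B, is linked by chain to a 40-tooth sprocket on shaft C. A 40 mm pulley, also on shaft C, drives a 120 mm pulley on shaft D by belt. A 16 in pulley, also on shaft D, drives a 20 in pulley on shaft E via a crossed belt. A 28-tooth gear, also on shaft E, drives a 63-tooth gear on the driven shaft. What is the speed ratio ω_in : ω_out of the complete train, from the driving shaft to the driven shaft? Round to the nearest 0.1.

Each stage contributes driven/driver: gear mesh 27/36 = 0.75, chain 40/24 = 1.6667, belt 120/40 = 3, belt 20/16 = 1.25, gear mesh 63/28 = 2.25.
Overall: 0.75 × 1.6667 × 3 × 1.25 × 2.25 = 10.547.

10.5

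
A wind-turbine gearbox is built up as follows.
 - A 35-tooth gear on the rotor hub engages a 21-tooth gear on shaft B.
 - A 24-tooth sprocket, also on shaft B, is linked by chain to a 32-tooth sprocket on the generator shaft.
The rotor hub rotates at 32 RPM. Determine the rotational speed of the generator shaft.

40 RPM

the rotor hub → shaft B (gear mesh, 21/35): 32 ÷ 0.6 = 53.333 RPM
shaft B → the generator shaft (chain, 32/24): 53.333 ÷ 1.3333 = 40 RPM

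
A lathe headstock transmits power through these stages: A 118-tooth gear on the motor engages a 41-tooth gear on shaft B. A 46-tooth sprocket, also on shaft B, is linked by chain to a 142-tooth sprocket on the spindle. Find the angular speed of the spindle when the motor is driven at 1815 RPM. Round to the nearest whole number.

1692 RPM

Gear mesh: ratio = 41/118 = 0.34746, so shaft B turns at 1815 / 0.34746 = 5223.7 RPM.
Chain: ratio = 142/46 = 3.087, so the spindle turns at 5223.7 / 3.087 = 1692.2 RPM.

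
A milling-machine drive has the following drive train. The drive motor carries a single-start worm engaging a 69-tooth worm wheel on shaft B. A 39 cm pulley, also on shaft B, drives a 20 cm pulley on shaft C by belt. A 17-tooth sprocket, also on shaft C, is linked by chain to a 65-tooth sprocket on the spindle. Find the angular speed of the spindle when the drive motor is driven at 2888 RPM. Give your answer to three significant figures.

21.3 RPM

Worm: ratio = 69/1 = 69, so shaft B turns at 2888 / 69 = 41.855 RPM.
Belt: ratio = 20/39 = 0.51282, so shaft C turns at 41.855 / 0.51282 = 81.617 RPM.
Chain: ratio = 65/17 = 3.8235, so the spindle turns at 81.617 / 3.8235 = 21.346 RPM.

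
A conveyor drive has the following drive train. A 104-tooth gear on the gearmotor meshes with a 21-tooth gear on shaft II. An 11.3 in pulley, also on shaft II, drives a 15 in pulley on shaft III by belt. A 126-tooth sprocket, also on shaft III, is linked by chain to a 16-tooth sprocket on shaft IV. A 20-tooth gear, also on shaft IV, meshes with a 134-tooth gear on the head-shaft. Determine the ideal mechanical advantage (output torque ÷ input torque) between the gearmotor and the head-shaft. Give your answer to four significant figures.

0.2280

Each stage contributes driven/driver: gear mesh 21/104 = 0.20192, belt 15/11.3 = 1.3274, chain 16/126 = 0.12698, gear mesh 134/20 = 6.7.
Overall: 0.20192 × 1.3274 × 0.12698 × 6.7 = 0.22805.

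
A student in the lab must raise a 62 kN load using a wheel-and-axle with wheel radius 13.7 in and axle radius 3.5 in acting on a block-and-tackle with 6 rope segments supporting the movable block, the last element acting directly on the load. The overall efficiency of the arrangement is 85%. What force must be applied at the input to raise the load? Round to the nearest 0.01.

Wheel-and-axle MA = R/r = 13.7/3.5 = 3.9143.
Block-and-tackle MA = number of supporting rope parts = 6.
Combined ideal MA = 3.9143 × 6 = 23.486.
Actual MA = 23.486 × 0.85 = 19.963.
Effort = load / actual MA = 62 / 19.963 = 3.1058 kN.

3.11 kN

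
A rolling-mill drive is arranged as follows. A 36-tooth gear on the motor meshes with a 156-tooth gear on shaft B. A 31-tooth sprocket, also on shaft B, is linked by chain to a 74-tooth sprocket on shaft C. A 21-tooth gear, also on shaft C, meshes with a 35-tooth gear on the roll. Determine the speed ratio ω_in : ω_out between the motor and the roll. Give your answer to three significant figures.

Each stage contributes driven/driver: gear mesh 156/36 = 4.3333, chain 74/31 = 2.3871, gear mesh 35/21 = 1.6667.
Overall: 4.3333 × 2.3871 × 1.6667 = 17.24.

17.2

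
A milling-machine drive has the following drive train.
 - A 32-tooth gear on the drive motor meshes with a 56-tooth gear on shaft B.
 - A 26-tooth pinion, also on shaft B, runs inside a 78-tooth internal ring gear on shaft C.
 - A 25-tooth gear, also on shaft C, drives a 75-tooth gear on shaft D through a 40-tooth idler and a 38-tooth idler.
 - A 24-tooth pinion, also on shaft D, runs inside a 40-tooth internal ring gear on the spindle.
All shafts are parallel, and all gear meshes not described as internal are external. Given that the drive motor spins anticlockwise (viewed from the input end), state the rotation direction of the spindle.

the drive motor → shaft B: external mesh, 1 reversal → CW.
shaft B → shaft C: internal mesh, same direction → CW.
shaft C → shaft D: driver → idler → idler → driven is 3 external meshes, 3 reversals → CCW.
shaft D → the spindle: internal mesh, same direction → CCW.
4 reversals in total — an even number — so the spindle turns the same way as the drive motor.

anticlockwise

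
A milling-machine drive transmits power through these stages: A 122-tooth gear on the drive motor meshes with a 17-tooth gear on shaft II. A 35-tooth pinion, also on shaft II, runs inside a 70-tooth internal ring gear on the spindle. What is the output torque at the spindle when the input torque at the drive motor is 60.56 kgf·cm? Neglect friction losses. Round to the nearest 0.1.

After the gear mesh (17/122): 60.56 × 0.13934 = 8.4387 kgf·cm
After the internal gear (70/35): 8.4387 × 2 = 16.877 kgf·cm

16.9 kgf·cm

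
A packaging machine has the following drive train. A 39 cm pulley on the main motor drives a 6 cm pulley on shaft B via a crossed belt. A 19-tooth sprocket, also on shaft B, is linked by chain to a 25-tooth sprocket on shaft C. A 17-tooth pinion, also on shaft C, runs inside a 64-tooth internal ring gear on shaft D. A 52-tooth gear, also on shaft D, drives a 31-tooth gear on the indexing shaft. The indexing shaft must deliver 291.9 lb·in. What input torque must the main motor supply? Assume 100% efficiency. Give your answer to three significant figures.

642 lb·in

Overall ratio R = 0.15385 × 1.3158 × 3.7647 × 0.59615 = 0.45432.
Input torque = output torque / R = 291.9 / 0.45432 = 642.5 lb·in.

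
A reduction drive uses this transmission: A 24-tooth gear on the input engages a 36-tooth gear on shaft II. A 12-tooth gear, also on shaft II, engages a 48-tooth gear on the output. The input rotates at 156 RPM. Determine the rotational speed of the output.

the input → shaft II (gear mesh, 36/24): 156 ÷ 1.5 = 104 RPM
shaft II → the output (gear mesh, 48/12): 104 ÷ 4 = 26 RPM

26 RPM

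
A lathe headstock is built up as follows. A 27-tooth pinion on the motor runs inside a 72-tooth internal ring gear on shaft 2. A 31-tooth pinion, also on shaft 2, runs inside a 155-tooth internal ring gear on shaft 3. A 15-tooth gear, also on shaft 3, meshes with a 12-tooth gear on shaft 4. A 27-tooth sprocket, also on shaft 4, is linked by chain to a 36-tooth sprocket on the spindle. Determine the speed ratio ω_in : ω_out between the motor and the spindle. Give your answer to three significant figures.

14.2

Each stage contributes driven/driver: internal gear 72/27 = 2.6667, internal gear 155/31 = 5, gear mesh 12/15 = 0.8, chain 36/27 = 1.3333.
Overall: 2.6667 × 5 × 0.8 × 1.3333 = 14.222.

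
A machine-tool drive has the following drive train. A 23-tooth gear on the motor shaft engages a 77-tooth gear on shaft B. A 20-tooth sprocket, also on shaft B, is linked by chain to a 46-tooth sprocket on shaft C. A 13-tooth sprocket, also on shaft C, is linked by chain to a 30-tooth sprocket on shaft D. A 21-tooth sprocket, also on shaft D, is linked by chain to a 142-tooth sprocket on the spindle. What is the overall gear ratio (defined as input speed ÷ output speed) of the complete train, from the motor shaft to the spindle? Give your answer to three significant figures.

120

Each stage contributes driven/driver: gear mesh 77/23 = 3.3478, chain 46/20 = 2.3, chain 30/13 = 2.3077, chain 142/21 = 6.7619.
Overall: 3.3478 × 2.3 × 2.3077 × 6.7619 = 120.15.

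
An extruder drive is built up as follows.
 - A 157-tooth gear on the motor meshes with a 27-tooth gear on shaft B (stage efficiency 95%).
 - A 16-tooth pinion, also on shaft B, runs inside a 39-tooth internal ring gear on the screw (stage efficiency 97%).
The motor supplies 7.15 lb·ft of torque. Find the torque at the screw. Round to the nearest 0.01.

2.76 lb·ft

gear mesh 27/157 = 0.17197 → τ = 7.15·0.17197·0.95 = 1.1681 lb·ft
internal gear 39/16 = 2.4375 → τ = 1.1681·2.4375·0.97 = 2.7619 lb·ft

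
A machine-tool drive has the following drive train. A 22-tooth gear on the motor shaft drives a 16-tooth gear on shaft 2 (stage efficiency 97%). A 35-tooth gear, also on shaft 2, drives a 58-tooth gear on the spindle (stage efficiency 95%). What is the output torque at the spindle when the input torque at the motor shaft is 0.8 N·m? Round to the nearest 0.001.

Gear mesh: ratio = 16/22 = 0.72727; torque at shaft 2 = 0.8 × 0.72727 × 0.97 = 0.56436 N·m.
Gear mesh: ratio = 58/35 = 1.6571; torque at the spindle = 0.56436 × 1.6571 × 0.95 = 0.88847 N·m.

0.888 N·m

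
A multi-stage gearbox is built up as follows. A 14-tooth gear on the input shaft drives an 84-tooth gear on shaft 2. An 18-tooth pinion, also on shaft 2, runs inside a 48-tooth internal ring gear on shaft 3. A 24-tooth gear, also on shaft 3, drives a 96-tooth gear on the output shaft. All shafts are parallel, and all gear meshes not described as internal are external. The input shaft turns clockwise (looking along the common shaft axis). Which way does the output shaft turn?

the input shaft → shaft 2: external mesh, 1 reversal → CCW.
shaft 2 → shaft 3: internal mesh, same direction → CCW.
shaft 3 → the output shaft: external mesh, 1 reversal → CW.
2 reversals in total — an even number — so the output shaft turns the same way as the input shaft.

clockwise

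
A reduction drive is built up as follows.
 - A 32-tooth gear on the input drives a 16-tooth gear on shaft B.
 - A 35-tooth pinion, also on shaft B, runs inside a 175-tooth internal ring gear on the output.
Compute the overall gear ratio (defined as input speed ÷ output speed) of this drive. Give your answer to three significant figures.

2.50

Each stage contributes driven/driver: gear mesh 16/32 = 0.5, internal gear 175/35 = 5.
Overall: 0.5 × 5 = 2.5.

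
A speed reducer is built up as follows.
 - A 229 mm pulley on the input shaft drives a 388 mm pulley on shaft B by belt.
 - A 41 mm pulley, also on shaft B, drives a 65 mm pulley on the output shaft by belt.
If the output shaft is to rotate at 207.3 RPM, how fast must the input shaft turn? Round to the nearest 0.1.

Overall ratio R = 1.6943 × 1.5854 = 2.6861.
Required input speed = output speed × R = 207.3 × 2.6861 = 556.83 RPM.

556.8 RPM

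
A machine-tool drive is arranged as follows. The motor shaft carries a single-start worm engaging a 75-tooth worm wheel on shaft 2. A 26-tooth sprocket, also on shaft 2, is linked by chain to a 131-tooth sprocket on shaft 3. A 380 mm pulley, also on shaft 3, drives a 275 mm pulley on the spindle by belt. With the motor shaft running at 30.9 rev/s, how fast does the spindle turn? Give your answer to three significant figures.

0.113 rev/s

Worm: ratio = 75/1 = 75, so shaft 2 turns at 30.9 / 75 = 0.412 rev/s.
Chain: ratio = 131/26 = 5.0385, so shaft 3 turns at 0.412 / 5.0385 = 0.081771 rev/s.
Belt: ratio = 275/380 = 0.72368, so the spindle turns at 0.081771 / 0.72368 = 0.11299 rev/s.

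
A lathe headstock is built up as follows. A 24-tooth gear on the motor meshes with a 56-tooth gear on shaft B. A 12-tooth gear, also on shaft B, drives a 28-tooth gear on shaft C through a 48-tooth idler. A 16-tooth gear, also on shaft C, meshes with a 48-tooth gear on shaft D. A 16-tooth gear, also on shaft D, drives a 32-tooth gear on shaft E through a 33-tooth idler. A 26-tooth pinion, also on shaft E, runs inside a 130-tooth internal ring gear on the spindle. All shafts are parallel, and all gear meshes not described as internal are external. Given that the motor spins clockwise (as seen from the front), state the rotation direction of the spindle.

clockwise

the motor → shaft B: external mesh, 1 reversal → CCW.
shaft B → shaft C: driver → idler → driven is 2 external meshes, 2 reversals → CCW.
shaft C → shaft D: external mesh, 1 reversal → CW.
shaft D → shaft E: driver → idler → driven is 2 external meshes, 2 reversals → CW.
shaft E → the spindle: internal mesh, same direction → CW.
6 reversals in total — an even number — so the spindle turns the same way as the motor.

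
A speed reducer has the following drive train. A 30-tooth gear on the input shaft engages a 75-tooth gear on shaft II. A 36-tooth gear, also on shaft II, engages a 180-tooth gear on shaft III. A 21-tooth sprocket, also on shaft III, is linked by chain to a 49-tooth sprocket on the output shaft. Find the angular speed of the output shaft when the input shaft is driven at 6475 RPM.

the input shaft → shaft II (gear mesh, 75/30): 6475 ÷ 2.5 = 2590 RPM
shaft II → shaft III (gear mesh, 180/36): 2590 ÷ 5 = 518 RPM
shaft III → the output shaft (chain, 49/21): 518 ÷ 2.3333 = 222 RPM

222 RPM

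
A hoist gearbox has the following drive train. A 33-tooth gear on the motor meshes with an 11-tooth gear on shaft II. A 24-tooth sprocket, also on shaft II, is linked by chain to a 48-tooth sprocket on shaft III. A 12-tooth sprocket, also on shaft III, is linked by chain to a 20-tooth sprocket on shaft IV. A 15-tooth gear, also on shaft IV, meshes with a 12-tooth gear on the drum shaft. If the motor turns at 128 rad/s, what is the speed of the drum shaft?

144 rad/s

Gear mesh: ratio = 11/33 = 0.33333, so shaft II turns at 128 / 0.33333 = 384 rad/s.
Chain: ratio = 48/24 = 2, so shaft III turns at 384 / 2 = 192 rad/s.
Chain: ratio = 20/12 = 1.6667, so shaft IV turns at 192 / 1.6667 = 115.2 rad/s.
Gear mesh: ratio = 12/15 = 0.8, so the drum shaft turns at 115.2 / 0.8 = 144 rad/s.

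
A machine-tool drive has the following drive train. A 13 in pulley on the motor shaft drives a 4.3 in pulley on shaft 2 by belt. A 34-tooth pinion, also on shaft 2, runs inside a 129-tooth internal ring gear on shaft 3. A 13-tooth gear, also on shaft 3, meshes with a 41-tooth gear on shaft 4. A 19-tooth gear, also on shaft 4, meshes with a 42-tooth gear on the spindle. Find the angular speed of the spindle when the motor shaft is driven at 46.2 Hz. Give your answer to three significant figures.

the motor shaft → shaft 2 (belt, 4.3/13): 46.2 ÷ 0.33077 = 139.67 Hz
shaft 2 → shaft 3 (internal gear, 129/34): 139.67 ÷ 3.7941 = 36.813 Hz
shaft 3 → shaft 4 (gear mesh, 41/13): 36.813 ÷ 3.1538 = 11.673 Hz
shaft 4 → the spindle (gear mesh, 42/19): 11.673 ÷ 2.2105 = 5.2804 Hz

5.28 Hz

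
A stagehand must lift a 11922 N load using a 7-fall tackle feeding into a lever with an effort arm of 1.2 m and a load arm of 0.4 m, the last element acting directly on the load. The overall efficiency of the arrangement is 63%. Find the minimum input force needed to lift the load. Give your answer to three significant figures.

901 N

Block-and-tackle MA = number of supporting rope parts = 7.
Lever MA = effort arm / load arm = 1.2/0.4 = 3.
Combined ideal MA = 7 × 3 = 21.
Actual MA = 21 × 0.63 = 13.23.
Effort = load / actual MA = 11922 / 13.23 = 901.13 N.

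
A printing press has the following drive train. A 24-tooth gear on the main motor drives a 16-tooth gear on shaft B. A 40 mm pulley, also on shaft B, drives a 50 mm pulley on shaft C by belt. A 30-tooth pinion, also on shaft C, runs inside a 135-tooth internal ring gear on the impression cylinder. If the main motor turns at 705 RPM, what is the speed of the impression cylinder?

188 RPM

gear mesh 16/24 = 0.66667 → 705/0.66667 = 1057.5 RPM
belt 50/40 = 1.25 → 1057.5/1.25 = 846 RPM
internal gear 135/30 = 4.5 → 846/4.5 = 188 RPM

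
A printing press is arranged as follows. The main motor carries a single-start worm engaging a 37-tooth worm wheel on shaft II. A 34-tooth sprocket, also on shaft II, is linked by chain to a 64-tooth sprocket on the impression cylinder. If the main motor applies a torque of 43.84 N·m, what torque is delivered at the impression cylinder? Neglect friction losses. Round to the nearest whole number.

3053 N·m

Worm: ratio = 37/1 = 37; torque at shaft II = 43.84 × 37 = 1622.1 N·m.
Chain: ratio = 64/34 = 1.8824; torque at the impression cylinder = 1622.1 × 1.8824 = 3053.3 N·m.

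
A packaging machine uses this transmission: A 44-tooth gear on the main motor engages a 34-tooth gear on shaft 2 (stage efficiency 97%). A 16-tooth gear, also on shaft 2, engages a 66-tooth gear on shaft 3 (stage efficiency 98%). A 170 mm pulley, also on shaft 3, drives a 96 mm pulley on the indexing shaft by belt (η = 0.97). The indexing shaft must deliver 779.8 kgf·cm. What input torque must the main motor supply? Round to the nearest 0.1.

469.8 kgf·cm

Overall ratio R = 0.77273 × 4.125 × 0.56471 = 1.8; overall efficiency η = 0.97 × 0.98 × 0.97 = 0.9221.
Input torque = output torque / (R × η) = 779.8 / (1.8 × 0.9221) = 469.83 kgf·cm.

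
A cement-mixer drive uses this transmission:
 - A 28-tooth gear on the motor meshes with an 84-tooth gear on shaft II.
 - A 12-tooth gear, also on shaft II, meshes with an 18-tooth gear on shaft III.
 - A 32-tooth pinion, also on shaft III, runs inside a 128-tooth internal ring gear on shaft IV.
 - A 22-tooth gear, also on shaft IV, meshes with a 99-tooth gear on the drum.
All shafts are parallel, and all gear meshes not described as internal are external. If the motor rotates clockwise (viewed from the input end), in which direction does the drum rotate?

anticlockwise

the motor → shaft II: external mesh, 1 reversal → CCW.
shaft II → shaft III: external mesh, 1 reversal → CW.
shaft III → shaft IV: internal mesh, same direction → CW.
shaft IV → the drum: external mesh, 1 reversal → CCW.
3 reversals in total — an odd number — so the drum turns opposite to the motor.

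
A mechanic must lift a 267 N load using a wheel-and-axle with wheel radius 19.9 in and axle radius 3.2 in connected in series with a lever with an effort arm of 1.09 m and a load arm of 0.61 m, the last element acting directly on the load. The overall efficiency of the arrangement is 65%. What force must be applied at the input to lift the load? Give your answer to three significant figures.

Wheel-and-axle MA = R/r = 19.9/3.2 = 6.2187.
Lever MA = effort arm / load arm = 1.09/0.61 = 1.7869.
Combined ideal MA = 6.2187 × 1.7869 = 11.112.
Actual MA = 11.112 × 0.65 = 7.2229.
Effort = load / actual MA = 267 / 7.2229 = 36.966 N.

37.0 N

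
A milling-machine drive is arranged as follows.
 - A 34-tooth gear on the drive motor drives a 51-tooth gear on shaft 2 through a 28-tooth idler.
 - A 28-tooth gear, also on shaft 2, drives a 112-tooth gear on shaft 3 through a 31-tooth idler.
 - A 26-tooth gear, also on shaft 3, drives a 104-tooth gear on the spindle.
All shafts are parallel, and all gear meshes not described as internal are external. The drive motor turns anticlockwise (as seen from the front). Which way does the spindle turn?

clockwise

the drive motor → shaft 2: driver → idler → driven is 2 external meshes, 2 reversals → CCW.
shaft 2 → shaft 3: driver → idler → driven is 2 external meshes, 2 reversals → CCW.
shaft 3 → the spindle: external mesh, 1 reversal → CW.
5 reversals in total — an odd number — so the spindle turns opposite to the drive motor.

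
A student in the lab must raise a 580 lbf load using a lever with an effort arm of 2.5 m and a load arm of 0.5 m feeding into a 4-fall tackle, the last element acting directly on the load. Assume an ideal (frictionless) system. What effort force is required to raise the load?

Lever MA = effort arm / load arm = 2.5/0.5 = 5.
Block-and-tackle MA = number of supporting rope parts = 4.
Combined ideal MA = 5 × 4 = 20.
Effort = load / MA = 580 / 20 = 29 lbf.

29 lbf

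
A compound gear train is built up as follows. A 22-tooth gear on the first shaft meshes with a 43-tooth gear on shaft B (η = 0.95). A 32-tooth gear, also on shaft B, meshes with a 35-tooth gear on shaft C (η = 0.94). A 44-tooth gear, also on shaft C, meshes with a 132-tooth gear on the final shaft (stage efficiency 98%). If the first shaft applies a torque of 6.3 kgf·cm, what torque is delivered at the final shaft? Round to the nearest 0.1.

35.4 kgf·cm

After the gear mesh (43/22): 6.3 × 1.9545 × 0.95 = 11.698 kgf·cm
After the gear mesh (35/32): 11.698 × 1.0938 × 0.94 = 12.027 kgf·cm
After the gear mesh (132/44): 12.027 × 3 × 0.98 = 35.359 kgf·cm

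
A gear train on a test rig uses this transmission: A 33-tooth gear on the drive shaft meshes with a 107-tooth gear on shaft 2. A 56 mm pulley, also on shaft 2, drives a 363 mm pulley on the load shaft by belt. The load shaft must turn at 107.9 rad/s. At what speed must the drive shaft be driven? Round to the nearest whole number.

Overall ratio R = 3.2424 × 6.4821 = 21.018.
Required input speed = output speed × R = 107.9 × 21.018 = 2267.8 rad/s.

2268 rad/s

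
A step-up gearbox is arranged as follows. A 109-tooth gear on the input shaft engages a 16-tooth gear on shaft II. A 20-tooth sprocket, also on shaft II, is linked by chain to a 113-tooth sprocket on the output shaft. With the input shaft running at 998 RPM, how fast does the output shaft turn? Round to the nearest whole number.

1203 RPM

Gear mesh: ratio = 16/109 = 0.14679, so shaft II turns at 998 / 0.14679 = 6798.9 RPM.
Chain: ratio = 113/20 = 5.65, so the output shaft turns at 6798.9 / 5.65 = 1203.3 RPM.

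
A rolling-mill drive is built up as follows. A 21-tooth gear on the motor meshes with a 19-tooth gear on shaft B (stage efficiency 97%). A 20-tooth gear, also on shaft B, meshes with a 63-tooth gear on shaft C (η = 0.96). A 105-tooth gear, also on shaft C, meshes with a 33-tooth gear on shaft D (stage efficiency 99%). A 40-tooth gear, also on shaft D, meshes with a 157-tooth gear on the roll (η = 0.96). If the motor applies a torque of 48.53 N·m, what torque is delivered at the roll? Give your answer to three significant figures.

151 N·m

gear mesh 19/21 = 0.90476 → τ = 48.53·0.90476·0.97 = 42.591 N·m
gear mesh 63/20 = 3.15 → τ = 42.591·3.15·0.96 = 128.79 N·m
gear mesh 33/105 = 0.31429 → τ = 128.79·0.31429·0.99 = 40.074 N·m
gear mesh 157/40 = 3.925 → τ = 40.074·3.925·0.96 = 151 N·m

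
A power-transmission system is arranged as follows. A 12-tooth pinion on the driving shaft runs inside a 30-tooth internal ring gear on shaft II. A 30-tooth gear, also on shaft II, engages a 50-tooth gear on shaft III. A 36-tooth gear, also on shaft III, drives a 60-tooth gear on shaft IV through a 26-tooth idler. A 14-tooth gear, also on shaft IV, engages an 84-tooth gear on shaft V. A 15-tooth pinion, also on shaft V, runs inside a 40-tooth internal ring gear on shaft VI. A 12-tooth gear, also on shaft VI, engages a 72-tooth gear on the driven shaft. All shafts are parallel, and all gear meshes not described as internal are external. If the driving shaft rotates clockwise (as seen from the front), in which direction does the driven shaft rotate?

the driving shaft → shaft II: internal mesh, same direction → CW.
shaft II → shaft III: external mesh, 1 reversal → CCW.
shaft III → shaft IV: driver → idler → driven is 2 external meshes, 2 reversals → CCW.
shaft IV → shaft V: external mesh, 1 reversal → CW.
shaft V → shaft VI: internal mesh, same direction → CW.
shaft VI → the driven shaft: external mesh, 1 reversal → CCW.
5 reversals in total — an odd number — so the driven shaft turns opposite to the driving shaft.

counterclockwise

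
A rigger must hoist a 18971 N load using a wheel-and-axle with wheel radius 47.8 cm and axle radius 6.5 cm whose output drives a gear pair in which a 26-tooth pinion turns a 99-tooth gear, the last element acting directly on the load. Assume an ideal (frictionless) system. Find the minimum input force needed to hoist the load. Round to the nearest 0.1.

677.5 N

Wheel-and-axle MA = R/r = 47.8/6.5 = 7.3538.
Gear pair MA = 99/26 = 3.8077.
Combined ideal MA = 7.3538 × 3.8077 = 28.001.
Effort = load / MA = 18971 / 28.001 = 677.51 N.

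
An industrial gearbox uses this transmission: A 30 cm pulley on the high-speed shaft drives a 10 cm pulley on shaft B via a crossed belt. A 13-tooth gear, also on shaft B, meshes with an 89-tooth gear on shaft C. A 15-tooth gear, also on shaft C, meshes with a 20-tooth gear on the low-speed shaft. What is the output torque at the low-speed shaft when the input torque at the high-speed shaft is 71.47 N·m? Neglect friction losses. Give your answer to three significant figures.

Belt: ratio = 10/30 = 0.33333; torque at shaft B = 71.47 × 0.33333 = 23.823 N·m.
Gear mesh: ratio = 89/13 = 6.8462; torque at shaft C = 23.823 × 6.8462 = 163.1 N·m.
Gear mesh: ratio = 20/15 = 1.3333; torque at the low-speed shaft = 163.1 × 1.3333 = 217.46 N·m.

217 N·m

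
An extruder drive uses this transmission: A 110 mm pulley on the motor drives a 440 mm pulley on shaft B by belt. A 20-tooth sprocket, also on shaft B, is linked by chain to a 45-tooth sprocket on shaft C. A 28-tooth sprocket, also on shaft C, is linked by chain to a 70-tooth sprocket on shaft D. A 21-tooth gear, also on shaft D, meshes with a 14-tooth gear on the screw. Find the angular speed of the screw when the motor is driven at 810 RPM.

the motor → shaft B (belt, 440/110): 810 ÷ 4 = 202.5 RPM
shaft B → shaft C (chain, 45/20): 202.5 ÷ 2.25 = 90 RPM
shaft C → shaft D (chain, 70/28): 90 ÷ 2.5 = 36 RPM
shaft D → the screw (gear mesh, 14/21): 36 ÷ 0.66667 = 54 RPM

54 RPM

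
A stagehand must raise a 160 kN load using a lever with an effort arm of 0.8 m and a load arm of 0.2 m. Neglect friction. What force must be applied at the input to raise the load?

Lever MA = effort arm / load arm = 0.8/0.2 = 4.
Effort = load / MA = 160 / 4 = 40 kN.

40 kN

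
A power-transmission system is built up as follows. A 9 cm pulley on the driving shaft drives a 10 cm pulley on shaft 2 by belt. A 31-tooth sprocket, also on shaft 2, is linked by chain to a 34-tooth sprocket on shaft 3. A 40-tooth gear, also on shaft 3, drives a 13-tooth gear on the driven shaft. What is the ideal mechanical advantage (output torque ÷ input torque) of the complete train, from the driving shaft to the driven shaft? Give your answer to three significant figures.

Each stage contributes driven/driver: belt 10/9 = 1.1111, chain 34/31 = 1.0968, gear mesh 13/40 = 0.325.
Overall: 1.1111 × 1.0968 × 0.325 = 0.39606.

0.396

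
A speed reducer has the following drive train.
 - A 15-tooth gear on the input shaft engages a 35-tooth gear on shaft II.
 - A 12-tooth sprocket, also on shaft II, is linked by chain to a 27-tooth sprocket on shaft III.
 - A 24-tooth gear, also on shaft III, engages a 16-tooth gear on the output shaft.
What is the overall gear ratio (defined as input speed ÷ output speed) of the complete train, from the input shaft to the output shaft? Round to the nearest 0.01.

Each stage contributes driven/driver: gear mesh 35/15 = 2.3333, chain 27/12 = 2.25, gear mesh 16/24 = 0.66667.
Overall: 2.3333 × 2.25 × 0.66667 = 3.5.

3.50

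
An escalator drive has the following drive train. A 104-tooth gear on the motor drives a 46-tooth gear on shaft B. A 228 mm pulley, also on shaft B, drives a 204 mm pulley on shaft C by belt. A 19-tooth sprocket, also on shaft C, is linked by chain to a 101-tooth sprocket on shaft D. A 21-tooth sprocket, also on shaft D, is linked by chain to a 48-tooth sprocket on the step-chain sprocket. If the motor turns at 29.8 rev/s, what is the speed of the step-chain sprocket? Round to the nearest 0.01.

Gear mesh: ratio = 46/104 = 0.44231, so shaft B turns at 29.8 / 0.44231 = 67.374 rev/s.
Belt: ratio = 204/228 = 0.89474, so shaft C turns at 67.374 / 0.89474 = 75.3 rev/s.
Chain: ratio = 101/19 = 5.3158, so shaft D turns at 75.3 / 5.3158 = 14.165 rev/s.
Chain: ratio = 48/21 = 2.2857, so the step-chain sprocket turns at 14.165 / 2.2857 = 6.1974 rev/s.

6.20 rev/s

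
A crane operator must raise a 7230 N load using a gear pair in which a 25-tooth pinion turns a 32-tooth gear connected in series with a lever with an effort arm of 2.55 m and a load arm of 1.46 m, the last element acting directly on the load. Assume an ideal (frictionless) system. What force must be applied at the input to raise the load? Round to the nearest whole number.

Gear pair MA = 32/25 = 1.28.
Lever MA = effort arm / load arm = 2.55/1.46 = 1.7466.
Combined ideal MA = 1.28 × 1.7466 = 2.2356.
Effort = load / MA = 7230 / 2.2356 = 3234 N.

3234 N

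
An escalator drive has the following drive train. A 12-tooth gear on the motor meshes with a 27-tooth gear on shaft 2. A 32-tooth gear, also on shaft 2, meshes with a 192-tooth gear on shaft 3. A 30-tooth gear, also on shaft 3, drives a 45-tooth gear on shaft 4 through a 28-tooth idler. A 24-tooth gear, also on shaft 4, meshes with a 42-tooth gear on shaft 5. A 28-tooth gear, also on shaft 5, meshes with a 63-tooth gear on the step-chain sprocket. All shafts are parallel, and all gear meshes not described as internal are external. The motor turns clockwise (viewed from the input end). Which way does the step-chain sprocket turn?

clockwise

the motor → shaft 2: external mesh, 1 reversal → CCW.
shaft 2 → shaft 3: external mesh, 1 reversal → CW.
shaft 3 → shaft 4: driver → idler → driven is 2 external meshes, 2 reversals → CW.
shaft 4 → shaft 5: external mesh, 1 reversal → CCW.
shaft 5 → the step-chain sprocket: external mesh, 1 reversal → CW.
6 reversals in total — an even number — so the step-chain sprocket turns the same way as the motor.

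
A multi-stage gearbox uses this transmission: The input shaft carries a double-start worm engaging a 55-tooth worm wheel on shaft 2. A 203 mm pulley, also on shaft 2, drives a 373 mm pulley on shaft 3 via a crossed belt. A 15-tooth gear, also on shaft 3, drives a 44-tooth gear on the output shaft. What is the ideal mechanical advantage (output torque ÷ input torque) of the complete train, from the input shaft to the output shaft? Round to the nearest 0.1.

148.2

Each stage contributes driven/driver: worm 55/2 = 27.5, belt 373/203 = 1.8374, gear mesh 44/15 = 2.9333.
Overall: 27.5 × 1.8374 × 2.9333 = 148.22.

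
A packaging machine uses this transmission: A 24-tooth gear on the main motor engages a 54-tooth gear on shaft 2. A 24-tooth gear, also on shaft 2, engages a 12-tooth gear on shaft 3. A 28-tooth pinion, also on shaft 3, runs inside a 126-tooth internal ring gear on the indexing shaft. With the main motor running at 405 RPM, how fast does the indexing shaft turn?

gear mesh 54/24 = 2.25 → 405/2.25 = 180 RPM
gear mesh 12/24 = 0.5 → 180/0.5 = 360 RPM
internal gear 126/28 = 4.5 → 360/4.5 = 80 RPM

80 RPM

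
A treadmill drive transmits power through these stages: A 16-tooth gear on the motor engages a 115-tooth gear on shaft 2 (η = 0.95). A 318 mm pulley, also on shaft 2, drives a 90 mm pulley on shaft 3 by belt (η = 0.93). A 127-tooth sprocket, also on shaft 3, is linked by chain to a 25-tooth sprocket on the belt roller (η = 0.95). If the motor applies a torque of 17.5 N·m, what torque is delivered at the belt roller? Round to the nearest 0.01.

5.88 N·m

Gear mesh: ratio = 115/16 = 7.1875; torque at shaft 2 = 17.5 × 7.1875 × 0.95 = 119.49 N·m.
Belt: ratio = 90/318 = 0.28302; torque at shaft 3 = 119.49 × 0.28302 × 0.93 = 31.451 N·m.
Chain: ratio = 25/127 = 0.19685; torque at the belt roller = 31.451 × 0.19685 × 0.95 = 5.8816 N·m.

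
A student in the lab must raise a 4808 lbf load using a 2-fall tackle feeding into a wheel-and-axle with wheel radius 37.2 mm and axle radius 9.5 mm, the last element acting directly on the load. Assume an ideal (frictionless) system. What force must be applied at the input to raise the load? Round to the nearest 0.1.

613.9 lbf

Block-and-tackle MA = number of supporting rope parts = 2.
Wheel-and-axle MA = R/r = 37.2/9.5 = 3.9158.
Combined ideal MA = 2 × 3.9158 = 7.8316.
Effort = load / MA = 4808 / 7.8316 = 613.92 lbf.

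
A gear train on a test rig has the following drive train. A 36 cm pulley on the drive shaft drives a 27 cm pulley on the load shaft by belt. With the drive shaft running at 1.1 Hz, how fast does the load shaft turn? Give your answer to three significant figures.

Belt: ratio = 27/36 = 0.75, so the load shaft turns at 1.1 / 0.75 = 1.4667 Hz.

1.47 Hz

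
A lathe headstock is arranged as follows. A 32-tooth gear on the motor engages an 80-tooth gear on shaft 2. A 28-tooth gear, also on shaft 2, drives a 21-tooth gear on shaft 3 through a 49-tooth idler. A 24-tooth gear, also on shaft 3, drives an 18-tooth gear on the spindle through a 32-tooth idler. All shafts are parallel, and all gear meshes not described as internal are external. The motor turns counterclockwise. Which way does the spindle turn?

clockwise

the motor → shaft 2: external mesh, 1 reversal → CW.
shaft 2 → shaft 3: driver → idler → driven is 2 external meshes, 2 reversals → CW.
shaft 3 → the spindle: driver → idler → driven is 2 external meshes, 2 reversals → CW.
5 reversals in total — an odd number — so the spindle turns opposite to the motor.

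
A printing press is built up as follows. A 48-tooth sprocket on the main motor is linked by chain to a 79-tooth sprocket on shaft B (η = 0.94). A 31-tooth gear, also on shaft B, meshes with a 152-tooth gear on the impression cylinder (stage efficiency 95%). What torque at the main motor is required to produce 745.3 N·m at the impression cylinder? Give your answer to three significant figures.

103 N·m

Overall ratio R = 1.6458 × 4.9032 = 8.0699; overall efficiency η = 0.94 × 0.95 = 0.8930.
Input torque = output torque / (R × η) = 745.3 / (8.0699 × 0.8930) = 103.42 N·m.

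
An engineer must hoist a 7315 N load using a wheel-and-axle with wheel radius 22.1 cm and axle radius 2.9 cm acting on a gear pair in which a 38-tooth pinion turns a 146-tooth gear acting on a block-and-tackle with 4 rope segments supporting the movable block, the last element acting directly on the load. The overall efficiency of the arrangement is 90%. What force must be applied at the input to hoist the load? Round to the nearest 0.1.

69.4 N

Wheel-and-axle MA = R/r = 22.1/2.9 = 7.6207.
Gear pair MA = 146/38 = 3.8421.
Block-and-tackle MA = number of supporting rope parts = 4.
Combined ideal MA = 7.6207 × 3.8421 × 4 = 117.12.
Actual MA = 117.12 × 0.90 = 105.41.
Effort = load / actual MA = 7315 / 105.41 = 69.398 N.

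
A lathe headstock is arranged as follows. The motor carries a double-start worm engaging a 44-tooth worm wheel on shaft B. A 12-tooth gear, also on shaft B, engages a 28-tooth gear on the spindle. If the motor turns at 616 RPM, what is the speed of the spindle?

12 RPM

the motor → shaft B (worm, 44/2): 616 ÷ 22 = 28 RPM
shaft B → the spindle (gear mesh, 28/12): 28 ÷ 2.3333 = 12 RPM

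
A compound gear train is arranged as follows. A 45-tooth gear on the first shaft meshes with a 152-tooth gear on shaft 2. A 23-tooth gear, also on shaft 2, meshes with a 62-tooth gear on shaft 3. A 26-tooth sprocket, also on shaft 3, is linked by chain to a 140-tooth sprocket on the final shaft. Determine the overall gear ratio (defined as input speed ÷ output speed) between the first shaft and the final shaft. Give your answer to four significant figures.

49.03

Each stage contributes driven/driver: gear mesh 152/45 = 3.3778, gear mesh 62/23 = 2.6957, chain 140/26 = 5.3846.
Overall: 3.3778 × 2.6957 × 5.3846 = 49.029.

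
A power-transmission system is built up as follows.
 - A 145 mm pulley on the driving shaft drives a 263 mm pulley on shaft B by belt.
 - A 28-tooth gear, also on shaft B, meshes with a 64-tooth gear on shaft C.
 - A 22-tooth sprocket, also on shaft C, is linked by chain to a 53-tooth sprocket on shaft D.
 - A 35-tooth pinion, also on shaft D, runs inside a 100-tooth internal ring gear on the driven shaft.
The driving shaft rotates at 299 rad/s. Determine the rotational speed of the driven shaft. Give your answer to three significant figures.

belt 263/145 = 1.8138 → 299/1.8138 = 164.85 rad/s
gear mesh 64/28 = 2.2857 → 164.85/2.2857 = 72.121 rad/s
chain 53/22 = 2.4091 → 72.121/2.4091 = 29.937 rad/s
internal gear 100/35 = 2.8571 → 29.937/2.8571 = 10.478 rad/s

10.5 rad/s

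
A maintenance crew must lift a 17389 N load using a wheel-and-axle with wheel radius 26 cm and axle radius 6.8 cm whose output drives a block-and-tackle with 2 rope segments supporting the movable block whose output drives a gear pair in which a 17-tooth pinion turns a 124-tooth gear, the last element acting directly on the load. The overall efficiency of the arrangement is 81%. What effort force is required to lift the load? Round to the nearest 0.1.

384.9 N

Wheel-and-axle MA = R/r = 26/6.8 = 3.8235.
Block-and-tackle MA = number of supporting rope parts = 2.
Gear pair MA = 124/17 = 7.2941.
Combined ideal MA = 3.8235 × 2 × 7.2941 = 55.779.
Actual MA = 55.779 × 0.81 = 45.181.
Effort = load / actual MA = 17389 / 45.181 = 384.88 N.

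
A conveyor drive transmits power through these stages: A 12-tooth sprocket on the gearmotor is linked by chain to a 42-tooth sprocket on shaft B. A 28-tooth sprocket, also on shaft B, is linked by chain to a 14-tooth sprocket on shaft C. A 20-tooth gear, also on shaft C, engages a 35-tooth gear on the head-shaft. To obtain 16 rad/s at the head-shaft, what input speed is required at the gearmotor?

49 rad/s

Overall ratio R = 3.5 × 0.5 × 1.75 = 3.0625.
Required input speed = output speed × R = 16 × 3.0625 = 49 rad/s.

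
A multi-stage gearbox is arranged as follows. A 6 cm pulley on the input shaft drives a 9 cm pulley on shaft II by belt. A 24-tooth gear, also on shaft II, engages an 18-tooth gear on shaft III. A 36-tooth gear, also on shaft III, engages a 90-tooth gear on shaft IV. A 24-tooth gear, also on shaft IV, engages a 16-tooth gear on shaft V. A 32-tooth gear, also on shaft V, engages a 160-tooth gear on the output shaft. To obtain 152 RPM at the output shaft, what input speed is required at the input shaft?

Overall ratio R = 1.5 × 0.75 × 2.5 × 0.66667 × 5 = 9.375.
Required input speed = output speed × R = 152 × 9.375 = 1425 RPM.

1425 RPM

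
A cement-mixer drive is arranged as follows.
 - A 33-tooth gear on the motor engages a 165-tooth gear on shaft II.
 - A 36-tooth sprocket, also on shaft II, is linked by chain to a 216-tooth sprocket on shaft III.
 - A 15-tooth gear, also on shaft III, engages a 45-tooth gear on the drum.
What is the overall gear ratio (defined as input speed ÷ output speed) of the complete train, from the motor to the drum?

Each stage contributes driven/driver: gear mesh 165/33 = 5, chain 216/36 = 6, gear mesh 45/15 = 3.
Overall: 5 × 6 × 3 = 90.

90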